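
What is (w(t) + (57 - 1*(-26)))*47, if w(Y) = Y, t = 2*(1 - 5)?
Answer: 3525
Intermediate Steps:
t = -8 (t = 2*(-4) = -8)
(w(t) + (57 - 1*(-26)))*47 = (-8 + (57 - 1*(-26)))*47 = (-8 + (57 + 26))*47 = (-8 + 83)*47 = 75*47 = 3525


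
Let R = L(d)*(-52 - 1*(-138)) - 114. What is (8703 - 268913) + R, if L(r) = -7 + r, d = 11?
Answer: -259980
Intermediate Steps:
R = 230 (R = (-7 + 11)*(-52 - 1*(-138)) - 114 = 4*(-52 + 138) - 114 = 4*86 - 114 = 344 - 114 = 230)
(8703 - 268913) + R = (8703 - 268913) + 230 = -260210 + 230 = -259980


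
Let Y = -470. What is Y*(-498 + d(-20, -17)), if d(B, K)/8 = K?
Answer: 297980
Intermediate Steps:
d(B, K) = 8*K
Y*(-498 + d(-20, -17)) = -470*(-498 + 8*(-17)) = -470*(-498 - 136) = -470*(-634) = 297980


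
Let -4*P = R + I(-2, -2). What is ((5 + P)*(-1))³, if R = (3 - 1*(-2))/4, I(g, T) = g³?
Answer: -1225043/4096 ≈ -299.08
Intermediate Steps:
R = 5/4 (R = (3 + 2)*(¼) = 5*(¼) = 5/4 ≈ 1.2500)
P = 27/16 (P = -(5/4 + (-2)³)/4 = -(5/4 - 8)/4 = -¼*(-27/4) = 27/16 ≈ 1.6875)
((5 + P)*(-1))³ = ((5 + 27/16)*(-1))³ = ((107/16)*(-1))³ = (-107/16)³ = -1225043/4096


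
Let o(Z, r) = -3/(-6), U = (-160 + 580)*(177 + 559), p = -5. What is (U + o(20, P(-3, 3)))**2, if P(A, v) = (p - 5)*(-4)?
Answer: 382221934081/4 ≈ 9.5555e+10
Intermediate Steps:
P(A, v) = 40 (P(A, v) = (-5 - 5)*(-4) = -10*(-4) = 40)
U = 309120 (U = 420*736 = 309120)
o(Z, r) = 1/2 (o(Z, r) = -3*(-1/6) = 1/2)
(U + o(20, P(-3, 3)))**2 = (309120 + 1/2)**2 = (618241/2)**2 = 382221934081/4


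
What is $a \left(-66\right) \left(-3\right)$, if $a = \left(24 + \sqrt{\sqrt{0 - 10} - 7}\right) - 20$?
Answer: $792 + 198 \sqrt{-7 + i \sqrt{10}} \approx 907.55 + 536.45 i$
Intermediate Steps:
$a = 4 + \sqrt{-7 + i \sqrt{10}}$ ($a = \left(24 + \sqrt{\sqrt{0 - 10} - 7}\right) - 20 = \left(24 + \sqrt{\sqrt{-10} - 7}\right) - 20 = \left(24 + \sqrt{i \sqrt{10} - 7}\right) - 20 = \left(24 + \sqrt{-7 + i \sqrt{10}}\right) - 20 = 4 + \sqrt{-7 + i \sqrt{10}} \approx 4.5836 + 2.7094 i$)
$a \left(-66\right) \left(-3\right) = \left(4 + \sqrt{-7 + i \sqrt{10}}\right) \left(-66\right) \left(-3\right) = \left(-264 - 66 \sqrt{-7 + i \sqrt{10}}\right) \left(-3\right) = 792 + 198 \sqrt{-7 + i \sqrt{10}}$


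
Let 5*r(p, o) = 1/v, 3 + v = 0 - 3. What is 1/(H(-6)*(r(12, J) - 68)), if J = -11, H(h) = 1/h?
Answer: 180/2041 ≈ 0.088192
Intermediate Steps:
v = -6 (v = -3 + (0 - 3) = -3 - 3 = -6)
r(p, o) = -1/30 (r(p, o) = (⅕)/(-6) = (⅕)*(-⅙) = -1/30)
1/(H(-6)*(r(12, J) - 68)) = 1/((-1/30 - 68)/(-6)) = 1/(-⅙*(-2041/30)) = 1/(2041/180) = 180/2041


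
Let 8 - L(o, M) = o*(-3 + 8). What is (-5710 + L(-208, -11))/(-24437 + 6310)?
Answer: 4662/18127 ≈ 0.25719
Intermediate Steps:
L(o, M) = 8 - 5*o (L(o, M) = 8 - o*(-3 + 8) = 8 - o*5 = 8 - 5*o)
(-5710 + L(-208, -11))/(-24437 + 6310) = (-5710 + (8 - 5*(-208)))/(-24437 + 6310) = (-5710 + (8 + 1040))/(-18127) = (-5710 + 1048)*(-1/18127) = -4662*(-1/18127) = 4662/18127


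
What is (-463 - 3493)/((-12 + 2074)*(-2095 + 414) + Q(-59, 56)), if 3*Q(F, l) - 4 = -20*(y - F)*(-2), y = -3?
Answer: 1978/1732737 ≈ 0.0011415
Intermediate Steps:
Q(F, l) = -116/3 - 40*F/3 (Q(F, l) = 4/3 + (-20*(-3 - F)*(-2))/3 = 4/3 + (-20*(6 + 2*F))/3 = 4/3 + (-120 - 40*F)/3 = 4/3 + (-40 - 40*F/3) = -116/3 - 40*F/3)
(-463 - 3493)/((-12 + 2074)*(-2095 + 414) + Q(-59, 56)) = (-463 - 3493)/((-12 + 2074)*(-2095 + 414) + (-116/3 - 40/3*(-59))) = -3956/(2062*(-1681) + (-116/3 + 2360/3)) = -3956/(-3466222 + 748) = -3956/(-3465474) = -3956*(-1/3465474) = 1978/1732737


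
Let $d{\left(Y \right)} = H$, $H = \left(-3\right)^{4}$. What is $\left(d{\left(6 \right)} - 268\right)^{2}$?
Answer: $34969$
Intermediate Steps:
$H = 81$
$d{\left(Y \right)} = 81$
$\left(d{\left(6 \right)} - 268\right)^{2} = \left(81 - 268\right)^{2} = \left(-187\right)^{2} = 34969$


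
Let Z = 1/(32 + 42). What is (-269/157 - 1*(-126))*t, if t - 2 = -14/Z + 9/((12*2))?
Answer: -161352997/1256 ≈ -1.2847e+5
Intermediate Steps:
Z = 1/74 ≈ 0.013514
t = -8269/8 (t = 2 + (-14/1/74 + 9/((12*2))) = 2 + (-14*74 + 9/24) = 2 + (-1036 + 9*(1/24)) = 2 + (-1036 + 3/8) = 2 - 8285/8 = -8269/8 ≈ -1033.6)
(-269/157 - 1*(-126))*t = (-269/157 - 1*(-126))*(-8269/8) = (-269*1/157 + 126)*(-8269/8) = (-269/157 + 126)*(-8269/8) = (19513/157)*(-8269/8) = -161352997/1256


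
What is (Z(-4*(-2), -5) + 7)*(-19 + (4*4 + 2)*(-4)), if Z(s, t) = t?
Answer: -182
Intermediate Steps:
(Z(-4*(-2), -5) + 7)*(-19 + (4*4 + 2)*(-4)) = (-5 + 7)*(-19 + (4*4 + 2)*(-4)) = 2*(-19 + (16 + 2)*(-4)) = 2*(-19 + 18*(-4)) = 2*(-19 - 72) = 2*(-91) = -182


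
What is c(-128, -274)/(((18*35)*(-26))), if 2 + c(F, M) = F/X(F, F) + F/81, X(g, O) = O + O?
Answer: 499/2653560 ≈ 0.00018805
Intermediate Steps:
X(g, O) = 2*O
c(F, M) = -3/2 + F/81 (c(F, M) = -2 + (F/((2*F)) + F/81) = -2 + (F*(1/(2*F)) + F*(1/81)) = -2 + (1/2 + F/81) = -3/2 + F/81)
c(-128, -274)/(((18*35)*(-26))) = (-3/2 + (1/81)*(-128))/(((18*35)*(-26))) = (-3/2 - 128/81)/((630*(-26))) = -499/162/(-16380) = -499/162*(-1/16380) = 499/2653560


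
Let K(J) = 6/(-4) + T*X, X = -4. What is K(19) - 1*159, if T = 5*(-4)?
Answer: -161/2 ≈ -80.500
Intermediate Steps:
T = -20
K(J) = 157/2 (K(J) = 6/(-4) - 20*(-4) = 6*(-¼) + 80 = -3/2 + 80 = 157/2)
K(19) - 1*159 = 157/2 - 1*159 = 157/2 - 159 = -161/2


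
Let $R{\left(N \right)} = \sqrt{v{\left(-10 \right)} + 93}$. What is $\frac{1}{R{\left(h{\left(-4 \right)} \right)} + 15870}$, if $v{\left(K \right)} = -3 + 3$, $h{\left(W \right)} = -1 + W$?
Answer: $\frac{5290}{83952269} - \frac{\sqrt{93}}{251856807} \approx 6.2974 \cdot 10^{-5}$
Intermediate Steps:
$v{\left(K \right)} = 0$
$R{\left(N \right)} = \sqrt{93}$ ($R{\left(N \right)} = \sqrt{0 + 93} = \sqrt{93}$)
$\frac{1}{R{\left(h{\left(-4 \right)} \right)} + 15870} = \frac{1}{\sqrt{93} + 15870} = \frac{1}{15870 + \sqrt{93}}$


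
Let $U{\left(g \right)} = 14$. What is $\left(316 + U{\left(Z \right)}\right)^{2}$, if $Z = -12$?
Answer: $108900$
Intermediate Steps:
$\left(316 + U{\left(Z \right)}\right)^{2} = \left(316 + 14\right)^{2} = 330^{2} = 108900$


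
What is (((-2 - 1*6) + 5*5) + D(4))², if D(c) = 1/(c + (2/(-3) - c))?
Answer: 961/4 ≈ 240.25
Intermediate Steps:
D(c) = -3/2 (D(c) = 1/(c + (2*(-⅓) - c)) = 1/(c + (-⅔ - c)) = 1/(-⅔) = -3/2)
(((-2 - 1*6) + 5*5) + D(4))² = (((-2 - 1*6) + 5*5) - 3/2)² = (((-2 - 6) + 25) - 3/2)² = ((-8 + 25) - 3/2)² = (17 - 3/2)² = (31/2)² = 961/4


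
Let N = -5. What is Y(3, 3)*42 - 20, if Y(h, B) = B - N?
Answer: 316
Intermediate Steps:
Y(h, B) = 5 + B (Y(h, B) = B - 1*(-5) = B + 5 = 5 + B)
Y(3, 3)*42 - 20 = (5 + 3)*42 - 20 = 8*42 - 20 = 336 - 20 = 316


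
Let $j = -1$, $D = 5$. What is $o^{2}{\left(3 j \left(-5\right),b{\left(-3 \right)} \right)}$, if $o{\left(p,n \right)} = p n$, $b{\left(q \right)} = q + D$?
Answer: $900$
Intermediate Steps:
$b{\left(q \right)} = 5 + q$ ($b{\left(q \right)} = q + 5 = 5 + q$)
$o{\left(p,n \right)} = n p$
$o^{2}{\left(3 j \left(-5\right),b{\left(-3 \right)} \right)} = \left(\left(5 - 3\right) 3 \left(-1\right) \left(-5\right)\right)^{2} = \left(2 \left(\left(-3\right) \left(-5\right)\right)\right)^{2} = \left(2 \cdot 15\right)^{2} = 30^{2} = 900$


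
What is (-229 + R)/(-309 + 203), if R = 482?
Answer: -253/106 ≈ -2.3868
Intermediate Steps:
(-229 + R)/(-309 + 203) = (-229 + 482)/(-309 + 203) = 253/(-106) = 253*(-1/106) = -253/106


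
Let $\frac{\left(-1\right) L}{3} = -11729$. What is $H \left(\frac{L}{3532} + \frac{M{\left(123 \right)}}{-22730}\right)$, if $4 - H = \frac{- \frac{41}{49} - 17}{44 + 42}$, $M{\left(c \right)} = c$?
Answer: $\frac{708638024601}{16915493252} \approx 41.893$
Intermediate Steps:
$L = 35187$ ($L = \left(-3\right) \left(-11729\right) = 35187$)
$H = \frac{8865}{2107}$ ($H = 4 - \frac{- \frac{41}{49} - 17}{44 + 42} = 4 - \frac{\left(-41\right) \frac{1}{49} - 17}{86} = 4 - \left(- \frac{41}{49} - 17\right) \frac{1}{86} = 4 - \left(- \frac{874}{49}\right) \frac{1}{86} = 4 - - \frac{437}{2107} = 4 + \frac{437}{2107} = \frac{8865}{2107} \approx 4.2074$)
$H \left(\frac{L}{3532} + \frac{M{\left(123 \right)}}{-22730}\right) = \frac{8865 \left(\frac{35187}{3532} + \frac{123}{-22730}\right)}{2107} = \frac{8865 \left(35187 \cdot \frac{1}{3532} + 123 \left(- \frac{1}{22730}\right)\right)}{2107} = \frac{8865 \left(\frac{35187}{3532} - \frac{123}{22730}\right)}{2107} = \frac{8865}{2107} \cdot \frac{399683037}{40141180} = \frac{708638024601}{16915493252}$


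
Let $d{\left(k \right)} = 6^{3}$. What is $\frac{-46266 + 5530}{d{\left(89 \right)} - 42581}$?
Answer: $\frac{40736}{42365} \approx 0.96155$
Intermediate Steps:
$d{\left(k \right)} = 216$
$\frac{-46266 + 5530}{d{\left(89 \right)} - 42581} = \frac{-46266 + 5530}{216 - 42581} = - \frac{40736}{-42365} = \left(-40736\right) \left(- \frac{1}{42365}\right) = \frac{40736}{42365}$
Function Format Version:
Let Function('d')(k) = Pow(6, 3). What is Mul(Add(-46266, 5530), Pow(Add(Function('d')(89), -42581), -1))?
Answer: Rational(40736, 42365) ≈ 0.96155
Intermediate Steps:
Function('d')(k) = 216
Mul(Add(-46266, 5530), Pow(Add(Function('d')(89), -42581), -1)) = Mul(Add(-46266, 5530), Pow(Add(216, -42581), -1)) = Mul(-40736, Pow(-42365, -1)) = Mul(-40736, Rational(-1, 42365)) = Rational(40736, 42365)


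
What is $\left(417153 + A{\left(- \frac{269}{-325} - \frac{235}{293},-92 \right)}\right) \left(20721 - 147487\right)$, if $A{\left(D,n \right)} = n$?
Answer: $-52869154726$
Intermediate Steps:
$\left(417153 + A{\left(- \frac{269}{-325} - \frac{235}{293},-92 \right)}\right) \left(20721 - 147487\right) = \left(417153 - 92\right) \left(20721 - 147487\right) = 417061 \left(-126766\right) = -52869154726$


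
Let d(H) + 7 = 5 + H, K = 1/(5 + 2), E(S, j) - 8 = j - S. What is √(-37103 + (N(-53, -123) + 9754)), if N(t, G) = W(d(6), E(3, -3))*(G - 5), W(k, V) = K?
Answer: I*√1340997/7 ≈ 165.43*I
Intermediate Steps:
E(S, j) = 8 + j - S (E(S, j) = 8 + (j - S) = 8 + j - S)
K = ⅐ (K = 1/7 = ⅐ ≈ 0.14286)
d(H) = -2 + H (d(H) = -7 + (5 + H) = -2 + H)
W(k, V) = ⅐
N(t, G) = -5/7 + G/7 (N(t, G) = (G - 5)/7 = (-5 + G)/7 = -5/7 + G/7)
√(-37103 + (N(-53, -123) + 9754)) = √(-37103 + ((-5/7 + (⅐)*(-123)) + 9754)) = √(-37103 + ((-5/7 - 123/7) + 9754)) = √(-37103 + (-128/7 + 9754)) = √(-37103 + 68150/7) = √(-191571/7) = I*√1340997/7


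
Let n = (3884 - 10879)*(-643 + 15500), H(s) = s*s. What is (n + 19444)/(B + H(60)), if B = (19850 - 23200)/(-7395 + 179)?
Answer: -374890217768/12990475 ≈ -28859.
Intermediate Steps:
H(s) = s²
B = 1675/3608 (B = -3350/(-7216) = -3350*(-1/7216) = 1675/3608 ≈ 0.46425)
n = -103924715 (n = -6995*14857 = -103924715)
(n + 19444)/(B + H(60)) = (-103924715 + 19444)/(1675/3608 + 60²) = -103905271/(1675/3608 + 3600) = -103905271/12990475/3608 = -103905271*3608/12990475 = -374890217768/12990475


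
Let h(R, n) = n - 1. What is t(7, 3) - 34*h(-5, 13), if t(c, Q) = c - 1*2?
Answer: -403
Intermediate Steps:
h(R, n) = -1 + n
t(c, Q) = -2 + c (t(c, Q) = c - 2 = -2 + c)
t(7, 3) - 34*h(-5, 13) = (-2 + 7) - 34*(-1 + 13) = 5 - 34*12 = 5 - 408 = -403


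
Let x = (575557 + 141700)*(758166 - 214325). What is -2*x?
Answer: -780147528274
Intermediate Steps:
x = 390073764137 (x = 717257*543841 = 390073764137)
-2*x = -2*390073764137 = -780147528274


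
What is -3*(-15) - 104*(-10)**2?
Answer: -10355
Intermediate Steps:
-3*(-15) - 104*(-10)**2 = 45 - 104*100 = 45 - 10400 = -10355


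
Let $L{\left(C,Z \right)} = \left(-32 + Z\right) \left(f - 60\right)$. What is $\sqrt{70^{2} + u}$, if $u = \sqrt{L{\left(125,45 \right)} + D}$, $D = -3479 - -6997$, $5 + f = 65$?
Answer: $\sqrt{4900 + \sqrt{3518}} \approx 70.422$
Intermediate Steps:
$f = 60$ ($f = -5 + 65 = 60$)
$D = 3518$ ($D = -3479 + 6997 = 3518$)
$L{\left(C,Z \right)} = 0$ ($L{\left(C,Z \right)} = \left(-32 + Z\right) \left(60 - 60\right) = \left(-32 + Z\right) 0 = 0$)
$u = \sqrt{3518}$ ($u = \sqrt{0 + 3518} = \sqrt{3518} \approx 59.313$)
$\sqrt{70^{2} + u} = \sqrt{70^{2} + \sqrt{3518}} = \sqrt{4900 + \sqrt{3518}}$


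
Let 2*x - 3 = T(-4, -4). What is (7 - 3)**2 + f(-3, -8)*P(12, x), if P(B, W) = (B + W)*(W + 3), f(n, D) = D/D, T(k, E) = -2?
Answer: 239/4 ≈ 59.750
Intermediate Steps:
f(n, D) = 1
x = 1/2 (x = 3/2 + (1/2)*(-2) = 3/2 - 1 = 1/2 ≈ 0.50000)
P(B, W) = (3 + W)*(B + W) (P(B, W) = (B + W)*(3 + W) = (3 + W)*(B + W))
(7 - 3)**2 + f(-3, -8)*P(12, x) = (7 - 3)**2 + 1*((1/2)**2 + 3*12 + 3*(1/2) + 12*(1/2)) = 4**2 + 1*(1/4 + 36 + 3/2 + 6) = 16 + 1*(175/4) = 16 + 175/4 = 239/4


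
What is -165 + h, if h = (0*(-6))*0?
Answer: -165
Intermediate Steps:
h = 0 (h = 0*0 = 0)
-165 + h = -165 + 0 = -165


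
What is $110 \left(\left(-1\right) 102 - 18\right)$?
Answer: $-13200$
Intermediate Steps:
$110 \left(\left(-1\right) 102 - 18\right) = 110 \left(-102 - 18\right) = 110 \left(-120\right) = -13200$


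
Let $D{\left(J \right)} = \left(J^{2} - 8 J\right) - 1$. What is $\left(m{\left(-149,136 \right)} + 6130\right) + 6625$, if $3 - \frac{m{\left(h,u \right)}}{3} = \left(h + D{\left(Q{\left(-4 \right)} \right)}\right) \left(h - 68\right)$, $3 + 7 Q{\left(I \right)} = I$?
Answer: $-79027$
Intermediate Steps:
$Q{\left(I \right)} = - \frac{3}{7} + \frac{I}{7}$
$D{\left(J \right)} = -1 + J^{2} - 8 J$
$m{\left(h,u \right)} = 9 - 3 \left(-68 + h\right) \left(8 + h\right)$ ($m{\left(h,u \right)} = 9 - 3 \left(h - \left(1 - \left(- \frac{3}{7} + \frac{1}{7} \left(-4\right)\right)^{2} + 8 \left(- \frac{3}{7} + \frac{1}{7} \left(-4\right)\right)\right)\right) \left(h - 68\right) = 9 - 3 \left(h - \left(1 - \left(- \frac{3}{7} - \frac{4}{7}\right)^{2} + 8 \left(- \frac{3}{7} - \frac{4}{7}\right)\right)\right) \left(-68 + h\right) = 9 - 3 \left(h - \left(-7 - 1\right)\right) \left(-68 + h\right) = 9 - 3 \left(h + \left(-1 + 1 + 8\right)\right) \left(-68 + h\right) = 9 - 3 \left(h + 8\right) \left(-68 + h\right) = 9 - 3 \left(8 + h\right) \left(-68 + h\right) = 9 - 3 \left(-68 + h\right) \left(8 + h\right)$)
$\left(m{\left(-149,136 \right)} + 6130\right) + 6625 = \left(\left(1641 - 3 \left(-149\right)^{2} + 180 \left(-149\right)\right) + 6130\right) + 6625 = \left(\left(1641 - 66603 - 26820\right) + 6130\right) + 6625 = \left(-91782 + 6130\right) + 6625 = -85652 + 6625 = -79027$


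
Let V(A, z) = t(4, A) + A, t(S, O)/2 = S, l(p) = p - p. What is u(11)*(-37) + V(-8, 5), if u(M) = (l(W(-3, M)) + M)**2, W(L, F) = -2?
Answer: -4477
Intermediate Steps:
l(p) = 0
t(S, O) = 2*S
V(A, z) = 8 + A (V(A, z) = 2*4 + A = 8 + A)
u(M) = M**2 (u(M) = (0 + M)**2 = M**2)
u(11)*(-37) + V(-8, 5) = 11**2*(-37) + (8 - 8) = 121*(-37) + 0 = -4477 + 0 = -4477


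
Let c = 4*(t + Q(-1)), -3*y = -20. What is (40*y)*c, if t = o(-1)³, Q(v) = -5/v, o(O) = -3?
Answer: -70400/3 ≈ -23467.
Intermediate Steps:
y = 20/3 (y = -⅓*(-20) = 20/3 ≈ 6.6667)
t = -27 (t = (-3)³ = -27)
c = -88 (c = 4*(-27 - 5/(-1)) = 4*(-27 - 5*(-1)) = 4*(-27 + 5) = 4*(-22) = -88)
(40*y)*c = (40*(20/3))*(-88) = (800/3)*(-88) = -70400/3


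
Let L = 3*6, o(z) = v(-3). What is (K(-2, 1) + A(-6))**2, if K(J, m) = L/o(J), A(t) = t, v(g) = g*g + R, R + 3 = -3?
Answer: 0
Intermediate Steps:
R = -6 (R = -3 - 3 = -6)
v(g) = -6 + g**2 (v(g) = g*g - 6 = g**2 - 6 = -6 + g**2)
o(z) = 3 (o(z) = -6 + (-3)**2 = -6 + 9 = 3)
L = 18
K(J, m) = 6 (K(J, m) = 18/3 = 18*(1/3) = 6)
(K(-2, 1) + A(-6))**2 = (6 - 6)**2 = 0**2 = 0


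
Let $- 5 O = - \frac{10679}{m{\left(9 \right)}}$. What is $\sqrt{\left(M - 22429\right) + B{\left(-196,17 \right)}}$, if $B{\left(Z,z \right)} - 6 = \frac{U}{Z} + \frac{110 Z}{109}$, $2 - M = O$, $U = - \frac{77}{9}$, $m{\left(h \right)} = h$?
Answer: $\frac{i \sqrt{11975483582195}}{22890} \approx 151.18 i$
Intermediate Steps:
$O = \frac{10679}{45}$ ($O = - \frac{\left(-10679\right) \frac{1}{9}}{5} = \left(- \frac{1}{5}\right) \left(- \frac{10679}{9}\right) = \frac{10679}{45} \approx 237.31$)
$U = - \frac{77}{9}$ ($U = \left(-77\right) \frac{1}{9} = - \frac{77}{9} \approx -8.5556$)
$M = - \frac{10589}{45}$ ($M = 2 - \frac{10679}{45} = - \frac{10589}{45} \approx -235.31$)
$B{\left(Z,z \right)} = 6 - \frac{77}{9 Z} + \frac{110 Z}{109}$ ($B{\left(Z,z \right)} = 6 + \left(- \frac{77}{9 Z} + \frac{110 Z}{109}\right) = 6 - \frac{77}{9 Z} + \frac{110 Z}{109}$)
$\sqrt{\left(M - 22429\right) + B{\left(-196,17 \right)}} = \sqrt{\left(- \frac{10589}{45} - 22429\right) + \left(6 - \frac{77}{9 \left(-196\right)} + \frac{110}{109} \left(-196\right)\right)} = \sqrt{\left(- \frac{10589}{45} - 22429\right) - \frac{5267113}{27468}} = \sqrt{- \frac{1019894}{45} + \left(6 + \frac{11}{252} - \frac{21560}{109}\right)} = \sqrt{- \frac{1019894}{45} - \frac{5267113}{27468}} = \sqrt{- \frac{3139052053}{137340}} = \frac{i \sqrt{11975483582195}}{22890}$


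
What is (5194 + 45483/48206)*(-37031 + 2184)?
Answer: -8726645245609/48206 ≈ -1.8103e+8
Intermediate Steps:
(5194 + 45483/48206)*(-37031 + 2184) = (5194 + 45483*(1/48206))*(-34847) = (5194 + 45483/48206)*(-34847) = (250427447/48206)*(-34847) = -8726645245609/48206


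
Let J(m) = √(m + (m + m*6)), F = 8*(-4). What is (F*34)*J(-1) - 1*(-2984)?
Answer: 2984 - 2176*I*√2 ≈ 2984.0 - 3077.3*I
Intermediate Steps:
F = -32
J(m) = 2*√2*√m (J(m) = √(m + (m + 6*m)) = √(m + 7*m) = √(8*m) = 2*√2*√m)
(F*34)*J(-1) - 1*(-2984) = (-32*34)*(2*√2*√(-1)) - 1*(-2984) = -2176*√2*I + 2984 = -2176*I*√2 + 2984 = 2984 - 2176*I*√2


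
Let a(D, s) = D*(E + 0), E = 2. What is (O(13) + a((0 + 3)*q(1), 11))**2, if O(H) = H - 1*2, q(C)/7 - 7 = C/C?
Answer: 120409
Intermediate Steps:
q(C) = 56 (q(C) = 49 + 7*(C/C) = 49 + 7*1 = 49 + 7 = 56)
O(H) = -2 + H (O(H) = H - 2 = -2 + H)
a(D, s) = 2*D (a(D, s) = D*(2 + 0) = D*2 = 2*D)
(O(13) + a((0 + 3)*q(1), 11))**2 = ((-2 + 13) + 2*((0 + 3)*56))**2 = (11 + 2*(3*56))**2 = (11 + 2*168)**2 = (11 + 336)**2 = 347**2 = 120409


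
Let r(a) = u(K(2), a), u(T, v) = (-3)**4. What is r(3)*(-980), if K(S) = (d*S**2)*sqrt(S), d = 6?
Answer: -79380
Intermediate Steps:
K(S) = 6*S**(5/2) (K(S) = (6*S**2)*sqrt(S) = 6*S**(5/2))
u(T, v) = 81
r(a) = 81
r(3)*(-980) = 81*(-980) = -79380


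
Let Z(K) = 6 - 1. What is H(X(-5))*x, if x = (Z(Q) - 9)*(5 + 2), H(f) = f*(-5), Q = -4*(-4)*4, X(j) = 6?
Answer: 840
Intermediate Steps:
Q = 64 (Q = 16*4 = 64)
Z(K) = 5
H(f) = -5*f
x = -28 (x = (5 - 9)*(5 + 2) = -4*7 = -28)
H(X(-5))*x = -5*6*(-28) = -30*(-28) = 840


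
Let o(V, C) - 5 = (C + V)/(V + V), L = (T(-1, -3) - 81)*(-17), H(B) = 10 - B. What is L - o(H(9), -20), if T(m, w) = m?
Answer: 2797/2 ≈ 1398.5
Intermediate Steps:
L = 1394 (L = (-1 - 81)*(-17) = -82*(-17) = 1394)
o(V, C) = 5 + (C + V)/(2*V) (o(V, C) = 5 + (C + V)/(V + V) = 5 + (C + V)/((2*V)) = 5 + (C + V)*(1/(2*V)) = 5 + (C + V)/(2*V))
L - o(H(9), -20) = 1394 - (-20 + 11*(10 - 1*9))/(2*(10 - 1*9)) = 1394 - (-20 + 11*(10 - 9))/(2*(10 - 9)) = 1394 - (-20 + 11*1)/(2*1) = 1394 - (-20 + 11)/2 = 1394 - (-9)/2 = 1394 - 1*(-9/2) = 1394 + 9/2 = 2797/2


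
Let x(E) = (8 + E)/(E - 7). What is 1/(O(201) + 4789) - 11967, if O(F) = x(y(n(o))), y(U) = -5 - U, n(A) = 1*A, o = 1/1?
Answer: -745005572/62255 ≈ -11967.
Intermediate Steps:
o = 1
n(A) = A
x(E) = (8 + E)/(-7 + E)
O(F) = -2/13 (O(F) = (8 + (-5 - 1*1))/(-7 + (-5 - 1*1)) = (8 + (-5 - 1))/(-7 + (-5 - 1)) = (8 - 6)/(-7 - 6) = 2/(-13) = -1/13*2 = -2/13)
1/(O(201) + 4789) - 11967 = 1/(-2/13 + 4789) - 11967 = 1/(62255/13) - 11967 = 13/62255 - 11967 = -745005572/62255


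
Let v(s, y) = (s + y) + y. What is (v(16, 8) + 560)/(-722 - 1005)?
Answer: -592/1727 ≈ -0.34279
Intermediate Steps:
v(s, y) = s + 2*y
(v(16, 8) + 560)/(-722 - 1005) = ((16 + 2*8) + 560)/(-722 - 1005) = ((16 + 16) + 560)/(-1727) = (32 + 560)*(-1/1727) = 592*(-1/1727) = -592/1727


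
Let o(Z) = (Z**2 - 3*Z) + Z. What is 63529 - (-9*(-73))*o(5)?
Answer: 53674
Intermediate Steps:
o(Z) = Z**2 - 2*Z
63529 - (-9*(-73))*o(5) = 63529 - (-9*(-73))*5*(-2 + 5) = 63529 - 657*5*3 = 63529 - 657*15 = 63529 - 1*9855 = 63529 - 9855 = 53674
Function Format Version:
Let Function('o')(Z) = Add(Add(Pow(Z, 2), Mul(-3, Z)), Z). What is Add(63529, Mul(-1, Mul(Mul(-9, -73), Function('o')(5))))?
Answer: 53674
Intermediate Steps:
Function('o')(Z) = Add(Pow(Z, 2), Mul(-2, Z))
Add(63529, Mul(-1, Mul(Mul(-9, -73), Function('o')(5)))) = Add(63529, Mul(-1, Mul(Mul(-9, -73), Mul(5, Add(-2, 5))))) = Add(63529, Mul(-1, Mul(657, Mul(5, 3)))) = Add(63529, Mul(-1, Mul(657, 15))) = Add(63529, Mul(-1, 9855)) = Add(63529, -9855) = 53674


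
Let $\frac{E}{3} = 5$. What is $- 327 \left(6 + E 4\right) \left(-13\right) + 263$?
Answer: $280829$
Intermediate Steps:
$E = 15$ ($E = 3 \cdot 5 = 15$)
$- 327 \left(6 + E 4\right) \left(-13\right) + 263 = - 327 \left(6 + 15 \cdot 4\right) \left(-13\right) + 263 = - 327 \left(6 + 60\right) \left(-13\right) + 263 = - 327 \cdot 66 \left(-13\right) + 263 = \left(-327\right) \left(-858\right) + 263 = 280566 + 263 = 280829$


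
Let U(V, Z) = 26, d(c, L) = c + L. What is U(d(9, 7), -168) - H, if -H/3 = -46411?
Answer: -139207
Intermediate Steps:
d(c, L) = L + c
H = 139233 (H = -3*(-46411) = 139233)
U(d(9, 7), -168) - H = 26 - 1*139233 = 26 - 139233 = -139207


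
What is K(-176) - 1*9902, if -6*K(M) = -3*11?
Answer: -19793/2 ≈ -9896.5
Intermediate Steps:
K(M) = 11/2 (K(M) = -(-1)*11/2 = -⅙*(-33) = 11/2)
K(-176) - 1*9902 = 11/2 - 1*9902 = 11/2 - 9902 = -19793/2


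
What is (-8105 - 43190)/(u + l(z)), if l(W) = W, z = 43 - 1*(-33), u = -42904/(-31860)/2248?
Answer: -459226694700/680407523 ≈ -674.93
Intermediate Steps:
u = 5363/8952660 (u = -42904*(-1/31860)*(1/2248) = (10726/7965)*(1/2248) = 5363/8952660 ≈ 0.00059904)
z = 76 (z = 43 + 33 = 76)
(-8105 - 43190)/(u + l(z)) = (-8105 - 43190)/(5363/8952660 + 76) = -51295/680407523/8952660 = -51295*8952660/680407523 = -459226694700/680407523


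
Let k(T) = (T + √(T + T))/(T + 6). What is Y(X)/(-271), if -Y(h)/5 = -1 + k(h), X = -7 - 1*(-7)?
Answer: -5/271 ≈ -0.018450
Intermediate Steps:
X = 0 (X = -7 + 7 = 0)
k(T) = (T + √2*√T)/(6 + T) (k(T) = (T + √(2*T))/(6 + T) = (T + √2*√T)/(6 + T))
Y(h) = 5 - 5*(h + √2*√h)/(6 + h) (Y(h) = -5*(-1 + (h + √2*√h)/(6 + h)) = 5 - 5*(h + √2*√h)/(6 + h))
Y(X)/(-271) = (5*(6 - √2*√0)/(6 + 0))/(-271) = (5*(6 - 1*√2*0)/6)*(-1/271) = (5*(⅙)*(6 + 0))*(-1/271) = (5*(⅙)*6)*(-1/271) = 5*(-1/271) = -5/271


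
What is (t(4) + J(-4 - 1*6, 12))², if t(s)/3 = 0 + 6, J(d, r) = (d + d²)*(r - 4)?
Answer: 544644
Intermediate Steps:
J(d, r) = (-4 + r)*(d + d²) (J(d, r) = (d + d²)*(-4 + r) = (-4 + r)*(d + d²))
t(s) = 18 (t(s) = 3*(0 + 6) = 3*6 = 18)
(t(4) + J(-4 - 1*6, 12))² = (18 + (-4 - 1*6)*(-4 + 12 - 4*(-4 - 1*6) + (-4 - 1*6)*12))² = (18 + (-4 - 6)*(-4 + 12 - 4*(-4 - 6) + (-4 - 6)*12))² = (18 - 10*(-4 + 12 - 4*(-10) - 10*12))² = (18 - 10*(-4 + 12 + 40 - 120))² = (18 - 10*(-72))² = (18 + 720)² = 738² = 544644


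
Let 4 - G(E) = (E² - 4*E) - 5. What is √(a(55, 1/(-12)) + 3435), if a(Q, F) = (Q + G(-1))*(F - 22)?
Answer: √76755/6 ≈ 46.174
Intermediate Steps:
G(E) = 9 - E² + 4*E (G(E) = 4 - ((E² - 4*E) - 5) = 4 - (-5 + E² - 4*E) = 4 + (5 - E² + 4*E) = 9 - E² + 4*E)
a(Q, F) = (-22 + F)*(4 + Q) (a(Q, F) = (Q + (9 - 1*(-1)² + 4*(-1)))*(F - 22) = (Q + (9 - 1*1 - 4))*(-22 + F) = (Q + (9 - 1 - 4))*(-22 + F) = (Q + 4)*(-22 + F) = (4 + Q)*(-22 + F) = (-22 + F)*(4 + Q))
√(a(55, 1/(-12)) + 3435) = √((-88 - 22*55 + 4/(-12) + 55/(-12)) + 3435) = √((-88 - 1210 + 4*(-1/12) - 1/12*55) + 3435) = √((-88 - 1210 - ⅓ - 55/12) + 3435) = √(-15635/12 + 3435) = √(25585/12) = √76755/6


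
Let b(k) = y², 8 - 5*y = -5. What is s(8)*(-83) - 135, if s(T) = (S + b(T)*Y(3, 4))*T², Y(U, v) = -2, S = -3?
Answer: 2190481/25 ≈ 87619.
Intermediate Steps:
y = 13/5 (y = 8/5 - ⅕*(-5) = 8/5 + 1 = 13/5 ≈ 2.6000)
b(k) = 169/25 (b(k) = (13/5)² = 169/25)
s(T) = -413*T²/25 (s(T) = (-3 + (169/25)*(-2))*T² = (-3 - 338/25)*T² = -413*T²/25)
s(8)*(-83) - 135 = -413/25*8²*(-83) - 135 = -413/25*64*(-83) - 135 = -26432/25*(-83) - 135 = 2193856/25 - 135 = 2190481/25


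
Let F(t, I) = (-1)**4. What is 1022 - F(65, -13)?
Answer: 1021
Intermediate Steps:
F(t, I) = 1
1022 - F(65, -13) = 1022 - 1*1 = 1022 - 1 = 1021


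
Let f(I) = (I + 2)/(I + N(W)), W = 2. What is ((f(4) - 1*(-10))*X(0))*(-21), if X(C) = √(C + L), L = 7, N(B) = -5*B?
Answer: -189*√7 ≈ -500.05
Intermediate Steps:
f(I) = (2 + I)/(-10 + I) (f(I) = (I + 2)/(I - 5*2) = (2 + I)/(I - 10) = (2 + I)/(-10 + I))
X(C) = √(7 + C) (X(C) = √(C + 7) = √(7 + C))
((f(4) - 1*(-10))*X(0))*(-21) = (((2 + 4)/(-10 + 4) - 1*(-10))*√(7 + 0))*(-21) = ((6/(-6) + 10)*√7)*(-21) = ((-⅙*6 + 10)*√7)*(-21) = ((-1 + 10)*√7)*(-21) = (9*√7)*(-21) = -189*√7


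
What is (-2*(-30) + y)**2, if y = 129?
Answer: 35721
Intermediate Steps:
(-2*(-30) + y)**2 = (-2*(-30) + 129)**2 = (60 + 129)**2 = 189**2 = 35721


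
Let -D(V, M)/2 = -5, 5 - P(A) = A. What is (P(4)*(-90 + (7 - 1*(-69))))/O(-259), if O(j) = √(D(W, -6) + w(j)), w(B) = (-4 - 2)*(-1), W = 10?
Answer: -7/2 ≈ -3.5000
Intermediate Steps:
w(B) = 6 (w(B) = -6*(-1) = 6)
P(A) = 5 - A
D(V, M) = 10 (D(V, M) = -2*(-5) = 10)
O(j) = 4 (O(j) = √(10 + 6) = √16 = 4)
(P(4)*(-90 + (7 - 1*(-69))))/O(-259) = ((5 - 1*4)*(-90 + (7 - 1*(-69))))/4 = ((5 - 4)*(-90 + (7 + 69)))*(¼) = (1*(-90 + 76))*(¼) = (1*(-14))*(¼) = -14*¼ = -7/2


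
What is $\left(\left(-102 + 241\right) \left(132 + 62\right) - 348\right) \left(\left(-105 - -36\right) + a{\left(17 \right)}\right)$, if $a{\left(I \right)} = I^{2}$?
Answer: $5855960$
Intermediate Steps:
$\left(\left(-102 + 241\right) \left(132 + 62\right) - 348\right) \left(\left(-105 - -36\right) + a{\left(17 \right)}\right) = \left(\left(-102 + 241\right) \left(132 + 62\right) - 348\right) \left(\left(-105 - -36\right) + 17^{2}\right) = \left(139 \cdot 194 - 348\right) \left(\left(-105 + 36\right) + 289\right) = \left(26966 - 348\right) \left(-69 + 289\right) = 26618 \cdot 220 = 5855960$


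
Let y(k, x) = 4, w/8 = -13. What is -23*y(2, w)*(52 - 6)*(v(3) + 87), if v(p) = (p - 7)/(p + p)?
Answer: -1096088/3 ≈ -3.6536e+5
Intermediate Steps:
w = -104 (w = 8*(-13) = -104)
v(p) = (-7 + p)/(2*p) (v(p) = (-7 + p)/((2*p)) = (-7 + p)*(1/(2*p)) = (-7 + p)/(2*p))
-23*y(2, w)*(52 - 6)*(v(3) + 87) = -23*4*(52 - 6)*((1/2)*(-7 + 3)/3 + 87) = -92*46*((1/2)*(1/3)*(-4) + 87) = -92*46*(-2/3 + 87) = -92*46*(259/3) = -92*11914/3 = -1*1096088/3 = -1096088/3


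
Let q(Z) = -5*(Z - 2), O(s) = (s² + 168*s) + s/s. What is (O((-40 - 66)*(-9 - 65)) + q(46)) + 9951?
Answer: 62855860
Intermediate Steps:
O(s) = 1 + s² + 168*s (O(s) = (s² + 168*s) + 1 = 1 + s² + 168*s)
q(Z) = 10 - 5*Z (q(Z) = -5*(-2 + Z) = 10 - 5*Z)
(O((-40 - 66)*(-9 - 65)) + q(46)) + 9951 = ((1 + ((-40 - 66)*(-9 - 65))² + 168*((-40 - 66)*(-9 - 65))) + (10 - 5*46)) + 9951 = ((1 + (-106*(-74))² + 168*(-106*(-74))) + (10 - 230)) + 9951 = ((1 + 7844² + 168*7844) - 220) + 9951 = ((1 + 61528336 + 1317792) - 220) + 9951 = (62846129 - 220) + 9951 = 62845909 + 9951 = 62855860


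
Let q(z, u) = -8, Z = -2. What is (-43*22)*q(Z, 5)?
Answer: 7568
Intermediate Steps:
(-43*22)*q(Z, 5) = -43*22*(-8) = -946*(-8) = 7568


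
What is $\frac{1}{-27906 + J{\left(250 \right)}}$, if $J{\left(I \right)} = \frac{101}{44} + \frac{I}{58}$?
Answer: $- \frac{1276}{35599627} \approx -3.5843 \cdot 10^{-5}$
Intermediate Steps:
$J{\left(I \right)} = \frac{101}{44} + \frac{I}{58}$ ($J{\left(I \right)} = 101 \cdot \frac{1}{44} + I \frac{1}{58} = \frac{101}{44} + \frac{I}{58}$)
$\frac{1}{-27906 + J{\left(250 \right)}} = \frac{1}{-27906 + \left(\frac{101}{44} + \frac{1}{58} \cdot 250\right)} = \frac{1}{-27906 + \left(\frac{101}{44} + \frac{125}{29}\right)} = \frac{1}{-27906 + \frac{8429}{1276}} = \frac{1}{- \frac{35599627}{1276}} = - \frac{1276}{35599627}$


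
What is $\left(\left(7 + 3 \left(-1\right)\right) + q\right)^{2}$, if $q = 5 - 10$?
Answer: $1$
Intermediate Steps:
$q = -5$
$\left(\left(7 + 3 \left(-1\right)\right) + q\right)^{2} = \left(\left(7 + 3 \left(-1\right)\right) - 5\right)^{2} = \left(\left(7 - 3\right) - 5\right)^{2} = \left(4 - 5\right)^{2} = \left(-1\right)^{2} = 1$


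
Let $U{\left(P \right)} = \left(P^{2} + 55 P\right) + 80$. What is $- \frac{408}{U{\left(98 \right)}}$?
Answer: $- \frac{204}{7537} \approx -0.027066$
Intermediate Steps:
$U{\left(P \right)} = 80 + P^{2} + 55 P$
$- \frac{408}{U{\left(98 \right)}} = - \frac{408}{80 + 98^{2} + 55 \cdot 98} = - \frac{408}{80 + 9604 + 5390} = - \frac{408}{15074} = \left(-408\right) \frac{1}{15074} = - \frac{204}{7537}$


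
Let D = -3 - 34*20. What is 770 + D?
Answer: 87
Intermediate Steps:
D = -683 (D = -3 - 680 = -683)
770 + D = 770 - 683 = 87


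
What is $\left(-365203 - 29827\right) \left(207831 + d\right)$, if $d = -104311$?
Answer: $-40893505600$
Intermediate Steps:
$\left(-365203 - 29827\right) \left(207831 + d\right) = \left(-365203 - 29827\right) \left(207831 - 104311\right) = \left(-395030\right) 103520 = -40893505600$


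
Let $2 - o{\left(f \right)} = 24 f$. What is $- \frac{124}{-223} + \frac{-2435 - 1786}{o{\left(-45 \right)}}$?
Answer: $- \frac{807115}{241286} \approx -3.3451$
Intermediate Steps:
$o{\left(f \right)} = 2 - 24 f$
$- \frac{124}{-223} + \frac{-2435 - 1786}{o{\left(-45 \right)}} = - \frac{124}{-223} + \frac{-2435 - 1786}{2 - -1080} = \left(-124\right) \left(- \frac{1}{223}\right) + \frac{-2435 - 1786}{2 + 1080} = \frac{124}{223} - \frac{4221}{1082} = - \frac{807115}{241286}$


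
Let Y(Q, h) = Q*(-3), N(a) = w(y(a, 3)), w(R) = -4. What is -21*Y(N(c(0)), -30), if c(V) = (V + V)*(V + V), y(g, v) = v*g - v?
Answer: -252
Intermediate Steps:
y(g, v) = -v + g*v (y(g, v) = g*v - v = -v + g*v)
c(V) = 4*V**2 (c(V) = (2*V)*(2*V) = 4*V**2)
N(a) = -4
Y(Q, h) = -3*Q
-21*Y(N(c(0)), -30) = -(-63)*(-4) = -21*12 = -252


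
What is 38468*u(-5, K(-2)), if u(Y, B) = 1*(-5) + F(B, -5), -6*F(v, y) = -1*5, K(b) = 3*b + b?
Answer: -480850/3 ≈ -1.6028e+5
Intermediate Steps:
K(b) = 4*b
F(v, y) = ⅚ (F(v, y) = -(-1)*5/6 = -⅙*(-5) = ⅚)
u(Y, B) = -25/6 (u(Y, B) = 1*(-5) + ⅚ = -5 + ⅚ = -25/6)
38468*u(-5, K(-2)) = 38468*(-25/6) = -480850/3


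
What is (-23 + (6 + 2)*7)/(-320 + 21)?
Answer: -33/299 ≈ -0.11037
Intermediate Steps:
(-23 + (6 + 2)*7)/(-320 + 21) = (-23 + 8*7)/(-299) = (-23 + 56)*(-1/299) = 33*(-1/299) = -33/299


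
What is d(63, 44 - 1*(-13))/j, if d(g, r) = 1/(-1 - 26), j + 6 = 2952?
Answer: -1/79542 ≈ -1.2572e-5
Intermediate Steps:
j = 2946 (j = -6 + 2952 = 2946)
d(g, r) = -1/27 (d(g, r) = 1/(-27) = -1/27)
d(63, 44 - 1*(-13))/j = -1/27/2946 = -1/27*1/2946 = -1/79542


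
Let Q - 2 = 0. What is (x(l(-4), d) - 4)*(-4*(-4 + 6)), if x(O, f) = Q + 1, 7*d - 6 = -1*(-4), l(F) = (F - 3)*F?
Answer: 8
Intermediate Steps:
Q = 2 (Q = 2 + 0 = 2)
l(F) = F*(-3 + F) (l(F) = (-3 + F)*F = F*(-3 + F))
d = 10/7 (d = 6/7 + (-1*(-4))/7 = 6/7 + (⅐)*4 = 6/7 + 4/7 = 10/7 ≈ 1.4286)
x(O, f) = 3 (x(O, f) = 2 + 1 = 3)
(x(l(-4), d) - 4)*(-4*(-4 + 6)) = (3 - 4)*(-4*(-4 + 6)) = -(-4)*2 = -1*(-8) = 8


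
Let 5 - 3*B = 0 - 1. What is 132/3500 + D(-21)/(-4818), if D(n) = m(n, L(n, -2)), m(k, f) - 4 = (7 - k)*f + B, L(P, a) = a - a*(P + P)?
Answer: 1130372/2107875 ≈ 0.53626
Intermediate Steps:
L(P, a) = a - 2*P*a (L(P, a) = a - a*2*P = a - 2*P*a)
B = 2 (B = 5/3 - (0 - 1)/3 = 5/3 - ⅓*(-1) = 5/3 + ⅓ = 2)
m(k, f) = 6 + f*(7 - k) (m(k, f) = 4 + ((7 - k)*f + 2) = 4 + (f*(7 - k) + 2) = 4 + (2 + f*(7 - k)) = 6 + f*(7 - k))
D(n) = -8 + 28*n - n*(-2 + 4*n) (D(n) = 6 + 7*(-2*(1 - 2*n)) - (-2*(1 - 2*n))*n = 6 + 7*(-2 + 4*n) - (-2 + 4*n)*n = 6 + (-14 + 28*n) - n*(-2 + 4*n) = -8 + 28*n - n*(-2 + 4*n))
132/3500 + D(-21)/(-4818) = 132/3500 + (-8 - 4*(-21)² + 30*(-21))/(-4818) = 132*(1/3500) + (-8 - 4*441 - 630)*(-1/4818) = 33/875 + (-8 - 1764 - 630)*(-1/4818) = 33/875 - 2402*(-1/4818) = 33/875 + 1201/2409 = 1130372/2107875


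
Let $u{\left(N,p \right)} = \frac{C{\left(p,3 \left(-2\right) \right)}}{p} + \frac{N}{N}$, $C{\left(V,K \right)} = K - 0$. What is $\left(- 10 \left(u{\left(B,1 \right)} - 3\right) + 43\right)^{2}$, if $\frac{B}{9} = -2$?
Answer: $15129$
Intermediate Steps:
$B = -18$ ($B = 9 \left(-2\right) = -18$)
$C{\left(V,K \right)} = K$ ($C{\left(V,K \right)} = K + 0 = K$)
$u{\left(N,p \right)} = 1 - \frac{6}{p}$ ($u{\left(N,p \right)} = \frac{3 \left(-2\right)}{p} + \frac{N}{N} = - \frac{6}{p} + 1 = 1 - \frac{6}{p}$)
$\left(- 10 \left(u{\left(B,1 \right)} - 3\right) + 43\right)^{2} = \left(- 10 \left(\frac{-6 + 1}{1} - 3\right) + 43\right)^{2} = \left(- 10 \left(1 \left(-5\right) - 3\right) + 43\right)^{2} = \left(- 10 \left(-5 - 3\right) + 43\right)^{2} = \left(\left(-10\right) \left(-8\right) + 43\right)^{2} = \left(80 + 43\right)^{2} = 123^{2} = 15129$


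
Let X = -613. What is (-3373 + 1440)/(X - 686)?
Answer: 1933/1299 ≈ 1.4881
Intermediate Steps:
(-3373 + 1440)/(X - 686) = (-3373 + 1440)/(-613 - 686) = -1933/(-1299) = -1933*(-1/1299) = 1933/1299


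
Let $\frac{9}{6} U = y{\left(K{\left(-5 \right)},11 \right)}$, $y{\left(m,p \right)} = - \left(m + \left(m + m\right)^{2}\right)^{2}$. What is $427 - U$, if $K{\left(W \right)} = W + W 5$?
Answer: $8497027$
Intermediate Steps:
$K{\left(W \right)} = 6 W$ ($K{\left(W \right)} = W + 5 W = 6 W$)
$y{\left(m,p \right)} = - \left(m + 4 m^{2}\right)^{2}$ ($y{\left(m,p \right)} = - \left(m + \left(2 m\right)^{2}\right)^{2} = - \left(m + 4 m^{2}\right)^{2}$)
$U = -8496600$ ($U = \frac{2 \left(- \left(6 \left(-5\right)\right)^{2} \left(1 + 4 \cdot 6 \left(-5\right)\right)^{2}\right)}{3} = \frac{2 \left(- \left(-30\right)^{2} \left(1 + 4 \left(-30\right)\right)^{2}\right)}{3} = \frac{2 \left(\left(-1\right) 900 \left(1 - 120\right)^{2}\right)}{3} = \frac{2 \left(\left(-1\right) 900 \left(-119\right)^{2}\right)}{3} = \frac{2 \left(\left(-1\right) 900 \cdot 14161\right)}{3} = \frac{2}{3} \left(-12744900\right) = -8496600$)
$427 - U = 427 - -8496600 = 427 + 8496600 = 8497027$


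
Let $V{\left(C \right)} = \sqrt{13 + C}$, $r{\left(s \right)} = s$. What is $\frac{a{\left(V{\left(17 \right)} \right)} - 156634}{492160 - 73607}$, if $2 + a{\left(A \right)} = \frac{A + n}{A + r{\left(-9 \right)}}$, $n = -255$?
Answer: $- \frac{2662057}{7115401} + \frac{82 \sqrt{30}}{7115401} \approx -0.37406$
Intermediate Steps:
$a{\left(A \right)} = -2 + \frac{-255 + A}{-9 + A}$ ($a{\left(A \right)} = -2 + \frac{A - 255}{A - 9} = -2 + \frac{-255 + A}{-9 + A}$)
$\frac{a{\left(V{\left(17 \right)} \right)} - 156634}{492160 - 73607} = \frac{\frac{-237 - \sqrt{13 + 17}}{-9 + \sqrt{13 + 17}} - 156634}{492160 - 73607} = \frac{\frac{-237 - \sqrt{30}}{-9 + \sqrt{30}} - 156634}{418553} = \left(-156634 + \frac{-237 - \sqrt{30}}{-9 + \sqrt{30}}\right) \frac{1}{418553} = - \frac{156634}{418553} + \frac{-237 - \sqrt{30}}{418553 \left(-9 + \sqrt{30}\right)}$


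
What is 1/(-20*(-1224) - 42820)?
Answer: -1/18340 ≈ -5.4526e-5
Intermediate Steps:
1/(-20*(-1224) - 42820) = 1/(24480 - 42820) = 1/(-18340) = -1/18340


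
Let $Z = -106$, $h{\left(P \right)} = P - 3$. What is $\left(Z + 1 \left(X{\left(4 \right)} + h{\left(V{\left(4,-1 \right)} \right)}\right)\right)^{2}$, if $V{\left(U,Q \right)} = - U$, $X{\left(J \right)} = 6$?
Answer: $11449$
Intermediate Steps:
$h{\left(P \right)} = -3 + P$
$\left(Z + 1 \left(X{\left(4 \right)} + h{\left(V{\left(4,-1 \right)} \right)}\right)\right)^{2} = \left(-106 + 1 \left(6 - 7\right)\right)^{2} = \left(-106 + 1 \left(-1\right)\right)^{2} = \left(-106 - 1\right)^{2} = \left(-107\right)^{2} = 11449$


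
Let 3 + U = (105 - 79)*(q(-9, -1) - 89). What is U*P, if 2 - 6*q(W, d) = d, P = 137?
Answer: -315648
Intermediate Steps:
q(W, d) = 1/3 - d/6
U = -2304 (U = -3 + (105 - 79)*((1/3 - 1/6*(-1)) - 89) = -3 + 26*((1/3 + 1/6) - 89) = -3 + 26*(1/2 - 89) = -3 + 26*(-177/2) = -3 - 2301 = -2304)
U*P = -2304*137 = -315648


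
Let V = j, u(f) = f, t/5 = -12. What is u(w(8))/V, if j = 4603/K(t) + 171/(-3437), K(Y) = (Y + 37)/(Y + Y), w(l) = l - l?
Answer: 0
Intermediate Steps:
t = -60 (t = 5*(-12) = -60)
w(l) = 0
K(Y) = (37 + Y)/(2*Y) (K(Y) = (37 + Y)/((2*Y)) = (37 + Y)*(1/(2*Y)) = (37 + Y)/(2*Y))
j = 1898457387/79051 (j = 4603/(((½)*(37 - 60)/(-60))) + 171/(-3437) = 4603/(((½)*(-1/60)*(-23))) + 171*(-1/3437) = 4603/(23/120) - 171/3437 = 4603*(120/23) - 171/3437 = 552360/23 - 171/3437 = 1898457387/79051 ≈ 24016.)
V = 1898457387/79051 ≈ 24016.
u(w(8))/V = 0/(1898457387/79051) = 0*(79051/1898457387) = 0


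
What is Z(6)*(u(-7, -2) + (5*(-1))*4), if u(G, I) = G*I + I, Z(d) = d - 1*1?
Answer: -40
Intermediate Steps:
Z(d) = -1 + d (Z(d) = d - 1 = -1 + d)
u(G, I) = I + G*I
Z(6)*(u(-7, -2) + (5*(-1))*4) = (-1 + 6)*(-2*(1 - 7) + (5*(-1))*4) = 5*(-2*(-6) - 5*4) = 5*(12 - 20) = 5*(-8) = -40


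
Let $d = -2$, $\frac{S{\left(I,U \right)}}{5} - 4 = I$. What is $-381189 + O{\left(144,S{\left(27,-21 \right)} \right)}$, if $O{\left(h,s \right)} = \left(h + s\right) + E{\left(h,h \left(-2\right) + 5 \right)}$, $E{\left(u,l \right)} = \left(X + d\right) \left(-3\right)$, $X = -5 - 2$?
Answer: $-380863$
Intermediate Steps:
$S{\left(I,U \right)} = 20 + 5 I$
$X = -7$
$E{\left(u,l \right)} = 27$ ($E{\left(u,l \right)} = \left(-7 - 2\right) \left(-3\right) = \left(-9\right) \left(-3\right) = 27$)
$O{\left(h,s \right)} = 27 + h + s$ ($O{\left(h,s \right)} = \left(h + s\right) + 27 = 27 + h + s$)
$-381189 + O{\left(144,S{\left(27,-21 \right)} \right)} = -381189 + \left(27 + 144 + \left(20 + 5 \cdot 27\right)\right) = -381189 + \left(27 + 144 + \left(20 + 135\right)\right) = -381189 + \left(27 + 144 + 155\right) = -381189 + 326 = -380863$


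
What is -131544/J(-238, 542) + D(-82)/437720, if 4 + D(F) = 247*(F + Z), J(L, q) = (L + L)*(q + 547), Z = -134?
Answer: 29684137/225097510 ≈ 0.13187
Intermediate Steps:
J(L, q) = 2*L*(547 + q) (J(L, q) = (2*L)*(547 + q) = 2*L*(547 + q))
D(F) = -33102 + 247*F (D(F) = -4 + 247*(F - 134) = -4 + 247*(-134 + F) = -4 + (-33098 + 247*F) = -33102 + 247*F)
-131544/J(-238, 542) + D(-82)/437720 = -131544*(-1/(476*(547 + 542))) + (-33102 + 247*(-82))/437720 = -131544/(2*(-238)*1089) + (-33102 - 20254)*(1/437720) = -131544/(-518364) - 53356*1/437720 = -131544*(-1/518364) - 13339/109430 = 522/2057 - 13339/109430 = 29684137/225097510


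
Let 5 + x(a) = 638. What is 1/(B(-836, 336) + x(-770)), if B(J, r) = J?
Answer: -1/203 ≈ -0.0049261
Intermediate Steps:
x(a) = 633 (x(a) = -5 + 638 = 633)
1/(B(-836, 336) + x(-770)) = 1/(-836 + 633) = 1/(-203) = -1/203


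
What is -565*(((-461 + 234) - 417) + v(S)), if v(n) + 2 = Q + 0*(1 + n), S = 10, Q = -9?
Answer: 370075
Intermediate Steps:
v(n) = -11 (v(n) = -2 + (-9 + 0*(1 + n)) = -2 + (-9 + 0) = -2 - 9 = -11)
-565*(((-461 + 234) - 417) + v(S)) = -565*(((-461 + 234) - 417) - 11) = -565*((-227 - 417) - 11) = -565*(-644 - 11) = -565*(-655) = 370075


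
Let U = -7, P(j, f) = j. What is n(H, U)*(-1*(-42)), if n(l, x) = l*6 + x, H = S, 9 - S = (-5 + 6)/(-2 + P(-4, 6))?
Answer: 2016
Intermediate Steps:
S = 55/6 (S = 9 - (-5 + 6)/(-2 - 4) = 9 - 1/(-6) = 9 - (-1)/6 = 9 - 1*(-⅙) = 9 + ⅙ = 55/6 ≈ 9.1667)
H = 55/6 ≈ 9.1667
n(l, x) = x + 6*l (n(l, x) = 6*l + x = x + 6*l)
n(H, U)*(-1*(-42)) = (-7 + 6*(55/6))*(-1*(-42)) = (-7 + 55)*42 = 48*42 = 2016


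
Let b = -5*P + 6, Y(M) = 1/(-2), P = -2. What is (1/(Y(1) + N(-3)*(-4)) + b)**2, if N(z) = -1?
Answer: 12996/49 ≈ 265.22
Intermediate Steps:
Y(M) = -1/2
b = 16 (b = -5*(-2) + 6 = 10 + 6 = 16)
(1/(Y(1) + N(-3)*(-4)) + b)**2 = (1/(-1/2 - 1*(-4)) + 16)**2 = (1/(-1/2 + 4) + 16)**2 = (1/(7/2) + 16)**2 = (2/7 + 16)**2 = (114/7)**2 = 12996/49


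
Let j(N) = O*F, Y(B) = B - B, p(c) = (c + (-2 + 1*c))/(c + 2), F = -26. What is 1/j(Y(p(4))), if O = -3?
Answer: 1/78 ≈ 0.012821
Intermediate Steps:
p(c) = (-2 + 2*c)/(2 + c) (p(c) = (c + (-2 + c))/(2 + c) = (-2 + 2*c)/(2 + c))
Y(B) = 0
j(N) = 78 (j(N) = -3*(-26) = 78)
1/j(Y(p(4))) = 1/78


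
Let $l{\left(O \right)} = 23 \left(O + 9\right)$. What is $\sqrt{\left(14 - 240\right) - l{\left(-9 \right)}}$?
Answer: $i \sqrt{226} \approx 15.033 i$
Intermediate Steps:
$l{\left(O \right)} = 207 + 23 O$ ($l{\left(O \right)} = 23 \left(9 + O\right) = 207 + 23 O$)
$\sqrt{\left(14 - 240\right) - l{\left(-9 \right)}} = \sqrt{\left(14 - 240\right) - \left(207 + 23 \left(-9\right)\right)} = \sqrt{\left(14 - 240\right) - \left(207 - 207\right)} = \sqrt{-226 - 0} = \sqrt{-226 + 0} = \sqrt{-226} = i \sqrt{226}$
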